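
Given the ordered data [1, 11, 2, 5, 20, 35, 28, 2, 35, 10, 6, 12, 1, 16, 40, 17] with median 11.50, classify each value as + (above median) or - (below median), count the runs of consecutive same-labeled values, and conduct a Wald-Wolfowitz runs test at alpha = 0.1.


Step 1: Compute median = 11.50; label A = above, B = below.
Labels in order: BBBBAAABABBABAAA  (n_A = 8, n_B = 8)
Step 2: Count runs R = 8.
Step 3: Under H0 (random ordering), E[R] = 2*n_A*n_B/(n_A+n_B) + 1 = 2*8*8/16 + 1 = 9.0000.
        Var[R] = 2*n_A*n_B*(2*n_A*n_B - n_A - n_B) / ((n_A+n_B)^2 * (n_A+n_B-1)) = 14336/3840 = 3.7333.
        SD[R] = 1.9322.
Step 4: Continuity-corrected z = (R + 0.5 - E[R]) / SD[R] = (8 + 0.5 - 9.0000) / 1.9322 = -0.2588.
Step 5: Two-sided p-value via normal approximation = 2*(1 - Phi(|z|)) = 0.795809.
Step 6: alpha = 0.1. fail to reject H0.

R = 8, z = -0.2588, p = 0.795809, fail to reject H0.


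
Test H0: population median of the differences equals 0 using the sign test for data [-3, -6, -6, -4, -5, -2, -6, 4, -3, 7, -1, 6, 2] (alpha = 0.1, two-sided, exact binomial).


Step 1: Discard zero differences. Original n = 13; n_eff = number of nonzero differences = 13.
Nonzero differences (with sign): -3, -6, -6, -4, -5, -2, -6, +4, -3, +7, -1, +6, +2
Step 2: Count signs: positive = 4, negative = 9.
Step 3: Under H0: P(positive) = 0.5, so the number of positives S ~ Bin(13, 0.5).
Step 4: Two-sided exact p-value = sum of Bin(13,0.5) probabilities at or below the observed probability = 0.266846.
Step 5: alpha = 0.1. fail to reject H0.

n_eff = 13, pos = 4, neg = 9, p = 0.266846, fail to reject H0.


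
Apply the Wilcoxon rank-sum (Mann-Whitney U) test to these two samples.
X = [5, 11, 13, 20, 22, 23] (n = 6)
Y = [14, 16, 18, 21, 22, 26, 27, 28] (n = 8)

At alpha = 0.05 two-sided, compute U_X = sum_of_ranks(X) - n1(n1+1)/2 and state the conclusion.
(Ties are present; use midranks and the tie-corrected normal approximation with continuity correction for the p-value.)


Step 1: Combine and sort all 14 observations; assign midranks.
sorted (value, group): (5,X), (11,X), (13,X), (14,Y), (16,Y), (18,Y), (20,X), (21,Y), (22,X), (22,Y), (23,X), (26,Y), (27,Y), (28,Y)
ranks: 5->1, 11->2, 13->3, 14->4, 16->5, 18->6, 20->7, 21->8, 22->9.5, 22->9.5, 23->11, 26->12, 27->13, 28->14
Step 2: Rank sum for X: R1 = 1 + 2 + 3 + 7 + 9.5 + 11 = 33.5.
Step 3: U_X = R1 - n1(n1+1)/2 = 33.5 - 6*7/2 = 33.5 - 21 = 12.5.
       U_Y = n1*n2 - U_X = 48 - 12.5 = 35.5.
Step 4: Ties are present, so use the tie-corrected normal approximation (with continuity correction) for the p-value.
Step 5: p-value = 0.155126; compare to alpha = 0.05. fail to reject H0.

U_X = 12.5, p = 0.155126, fail to reject H0 at alpha = 0.05.


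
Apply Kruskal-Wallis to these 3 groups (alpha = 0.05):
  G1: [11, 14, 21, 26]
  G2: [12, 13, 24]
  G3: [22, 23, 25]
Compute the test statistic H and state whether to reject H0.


Step 1: Combine all N = 10 observations and assign midranks.
sorted (value, group, rank): (11,G1,1), (12,G2,2), (13,G2,3), (14,G1,4), (21,G1,5), (22,G3,6), (23,G3,7), (24,G2,8), (25,G3,9), (26,G1,10)
Step 2: Sum ranks within each group.
R_1 = 20 (n_1 = 4)
R_2 = 13 (n_2 = 3)
R_3 = 22 (n_3 = 3)
Step 3: H = 12/(N(N+1)) * sum(R_i^2/n_i) - 3(N+1)
     = 12/(10*11) * (20^2/4 + 13^2/3 + 22^2/3) - 3*11
     = 0.109091 * 317.667 - 33
     = 1.654545.
Step 4: No ties, so H is used without correction.
Step 5: Under H0, H ~ chi^2(2); p-value = 0.437240.
Step 6: alpha = 0.05. fail to reject H0.

H = 1.6545, df = 2, p = 0.437240, fail to reject H0.


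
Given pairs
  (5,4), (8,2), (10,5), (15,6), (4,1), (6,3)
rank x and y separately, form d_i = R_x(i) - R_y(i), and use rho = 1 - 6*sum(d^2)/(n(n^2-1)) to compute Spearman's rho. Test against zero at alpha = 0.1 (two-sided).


Step 1: Rank x and y separately (midranks; no ties here).
rank(x): 5->2, 8->4, 10->5, 15->6, 4->1, 6->3
rank(y): 4->4, 2->2, 5->5, 6->6, 1->1, 3->3
Step 2: d_i = R_x(i) - R_y(i); compute d_i^2.
  (2-4)^2=4, (4-2)^2=4, (5-5)^2=0, (6-6)^2=0, (1-1)^2=0, (3-3)^2=0
sum(d^2) = 8.
Step 3: rho = 1 - 6*8 / (6*(6^2 - 1)) = 1 - 48/210 = 0.771429.
Step 4: Under H0, t = rho * sqrt((n-2)/(1-rho^2)) = 2.4247 ~ t(4).
Step 5: Two-sided p-value from the t-distribution with 4 df = 0.072397.
Step 6: alpha = 0.1. reject H0.

rho = 0.7714, p = 0.072397, reject H0 at alpha = 0.1.


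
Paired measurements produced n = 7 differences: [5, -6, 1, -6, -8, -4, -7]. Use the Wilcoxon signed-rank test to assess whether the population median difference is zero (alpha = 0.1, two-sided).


Step 1: Drop any zero differences (none here) and take |d_i|.
|d| = [5, 6, 1, 6, 8, 4, 7]
Step 2: Midrank |d_i| (ties get averaged ranks).
ranks: |5|->3, |6|->4.5, |1|->1, |6|->4.5, |8|->7, |4|->2, |7|->6
Step 3: Attach original signs; sum ranks with positive sign and with negative sign.
W+ = 3 + 1 = 4
W- = 4.5 + 4.5 + 7 + 2 + 6 = 24
(Check: W+ + W- = 28 should equal n(n+1)/2 = 28.)
Step 4: Test statistic W = min(W+, W-) = 4.
Step 5: Ties in |d|, so use the tie-corrected normal approximation.
        E[W] = n(n+1)/4 = 7*8/4 = 14.
        Tie groups: |d|=6 (t=2); sum(t^3 - t) = 6.
        Var[W] = n(n+1)(2n+1)/24 - sum(t^3-t)/48 = 840/24 - 6/48 = 34.875.
        z = (W - E[W]) / sqrt(Var[W]) = (4 - 14) / 5.9055 = -1.6933.
        Two-sided p = 2*Phi(z) = 0.090392.
Step 6: alpha = 0.1. reject H0.

W+ = 4, W- = 24, W = min = 4, p = 0.090392, reject H0.


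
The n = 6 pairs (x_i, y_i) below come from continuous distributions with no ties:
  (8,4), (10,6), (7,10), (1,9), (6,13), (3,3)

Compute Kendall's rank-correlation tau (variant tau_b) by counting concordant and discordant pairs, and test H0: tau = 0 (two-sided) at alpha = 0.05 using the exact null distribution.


Step 1: Enumerate the 15 unordered pairs (i,j) with i<j and classify each by sign(x_j-x_i) * sign(y_j-y_i).
  (1,2):dx=+2,dy=+2->C; (1,3):dx=-1,dy=+6->D; (1,4):dx=-7,dy=+5->D; (1,5):dx=-2,dy=+9->D
  (1,6):dx=-5,dy=-1->C; (2,3):dx=-3,dy=+4->D; (2,4):dx=-9,dy=+3->D; (2,5):dx=-4,dy=+7->D
  (2,6):dx=-7,dy=-3->C; (3,4):dx=-6,dy=-1->C; (3,5):dx=-1,dy=+3->D; (3,6):dx=-4,dy=-7->C
  (4,5):dx=+5,dy=+4->C; (4,6):dx=+2,dy=-6->D; (5,6):dx=-3,dy=-10->C
Step 2: C = 7, D = 8, total pairs = 15.
Step 3: tau = (C - D)/(n(n-1)/2) = (7 - 8)/15 = -0.066667.
Step 4: Exact two-sided p-value (enumerate n! = 720 permutations of y under H0): p = 1.000000.
Step 5: alpha = 0.05. fail to reject H0.

tau_b = -0.0667 (C=7, D=8), p = 1.000000, fail to reject H0.


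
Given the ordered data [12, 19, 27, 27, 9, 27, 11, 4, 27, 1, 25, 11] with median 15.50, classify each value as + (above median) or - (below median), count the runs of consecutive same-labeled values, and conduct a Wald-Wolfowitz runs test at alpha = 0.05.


Step 1: Compute median = 15.50; label A = above, B = below.
Labels in order: BAAABABBABAB  (n_A = 6, n_B = 6)
Step 2: Count runs R = 9.
Step 3: Under H0 (random ordering), E[R] = 2*n_A*n_B/(n_A+n_B) + 1 = 2*6*6/12 + 1 = 7.0000.
        Var[R] = 2*n_A*n_B*(2*n_A*n_B - n_A - n_B) / ((n_A+n_B)^2 * (n_A+n_B-1)) = 4320/1584 = 2.7273.
        SD[R] = 1.6514.
Step 4: Continuity-corrected z = (R - 0.5 - E[R]) / SD[R] = (9 - 0.5 - 7.0000) / 1.6514 = 0.9083.
Step 5: Two-sided p-value via normal approximation = 2*(1 - Phi(|z|)) = 0.363722.
Step 6: alpha = 0.05. fail to reject H0.

R = 9, z = 0.9083, p = 0.363722, fail to reject H0.


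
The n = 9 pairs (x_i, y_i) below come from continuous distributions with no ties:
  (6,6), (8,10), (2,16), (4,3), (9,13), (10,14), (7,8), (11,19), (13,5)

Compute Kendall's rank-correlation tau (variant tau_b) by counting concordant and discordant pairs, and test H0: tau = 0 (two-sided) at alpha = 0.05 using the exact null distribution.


Step 1: Enumerate the 36 unordered pairs (i,j) with i<j and classify each by sign(x_j-x_i) * sign(y_j-y_i).
  (1,2):dx=+2,dy=+4->C; (1,3):dx=-4,dy=+10->D; (1,4):dx=-2,dy=-3->C; (1,5):dx=+3,dy=+7->C
  (1,6):dx=+4,dy=+8->C; (1,7):dx=+1,dy=+2->C; (1,8):dx=+5,dy=+13->C; (1,9):dx=+7,dy=-1->D
  (2,3):dx=-6,dy=+6->D; (2,4):dx=-4,dy=-7->C; (2,5):dx=+1,dy=+3->C; (2,6):dx=+2,dy=+4->C
  (2,7):dx=-1,dy=-2->C; (2,8):dx=+3,dy=+9->C; (2,9):dx=+5,dy=-5->D; (3,4):dx=+2,dy=-13->D
  (3,5):dx=+7,dy=-3->D; (3,6):dx=+8,dy=-2->D; (3,7):dx=+5,dy=-8->D; (3,8):dx=+9,dy=+3->C
  (3,9):dx=+11,dy=-11->D; (4,5):dx=+5,dy=+10->C; (4,6):dx=+6,dy=+11->C; (4,7):dx=+3,dy=+5->C
  (4,8):dx=+7,dy=+16->C; (4,9):dx=+9,dy=+2->C; (5,6):dx=+1,dy=+1->C; (5,7):dx=-2,dy=-5->C
  (5,8):dx=+2,dy=+6->C; (5,9):dx=+4,dy=-8->D; (6,7):dx=-3,dy=-6->C; (6,8):dx=+1,dy=+5->C
  (6,9):dx=+3,dy=-9->D; (7,8):dx=+4,dy=+11->C; (7,9):dx=+6,dy=-3->D; (8,9):dx=+2,dy=-14->D
Step 2: C = 23, D = 13, total pairs = 36.
Step 3: tau = (C - D)/(n(n-1)/2) = (23 - 13)/36 = 0.277778.
Step 4: Exact two-sided p-value (enumerate n! = 362880 permutations of y under H0): p = 0.358488.
Step 5: alpha = 0.05. fail to reject H0.

tau_b = 0.2778 (C=23, D=13), p = 0.358488, fail to reject H0.


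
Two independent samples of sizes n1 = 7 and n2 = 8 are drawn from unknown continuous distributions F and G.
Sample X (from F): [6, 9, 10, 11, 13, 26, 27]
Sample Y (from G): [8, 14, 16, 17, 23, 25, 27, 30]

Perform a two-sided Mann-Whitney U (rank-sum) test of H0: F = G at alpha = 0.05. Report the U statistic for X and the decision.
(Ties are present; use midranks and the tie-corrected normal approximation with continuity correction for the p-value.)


Step 1: Combine and sort all 15 observations; assign midranks.
sorted (value, group): (6,X), (8,Y), (9,X), (10,X), (11,X), (13,X), (14,Y), (16,Y), (17,Y), (23,Y), (25,Y), (26,X), (27,X), (27,Y), (30,Y)
ranks: 6->1, 8->2, 9->3, 10->4, 11->5, 13->6, 14->7, 16->8, 17->9, 23->10, 25->11, 26->12, 27->13.5, 27->13.5, 30->15
Step 2: Rank sum for X: R1 = 1 + 3 + 4 + 5 + 6 + 12 + 13.5 = 44.5.
Step 3: U_X = R1 - n1(n1+1)/2 = 44.5 - 7*8/2 = 44.5 - 28 = 16.5.
       U_Y = n1*n2 - U_X = 56 - 16.5 = 39.5.
Step 4: Ties are present, so use the tie-corrected normal approximation (with continuity correction) for the p-value.
Step 5: p-value = 0.202614; compare to alpha = 0.05. fail to reject H0.

U_X = 16.5, p = 0.202614, fail to reject H0 at alpha = 0.05.


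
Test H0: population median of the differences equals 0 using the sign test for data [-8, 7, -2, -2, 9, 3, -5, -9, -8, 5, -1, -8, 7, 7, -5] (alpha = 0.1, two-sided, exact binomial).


Step 1: Discard zero differences. Original n = 15; n_eff = number of nonzero differences = 15.
Nonzero differences (with sign): -8, +7, -2, -2, +9, +3, -5, -9, -8, +5, -1, -8, +7, +7, -5
Step 2: Count signs: positive = 6, negative = 9.
Step 3: Under H0: P(positive) = 0.5, so the number of positives S ~ Bin(15, 0.5).
Step 4: Two-sided exact p-value = sum of Bin(15,0.5) probabilities at or below the observed probability = 0.607239.
Step 5: alpha = 0.1. fail to reject H0.

n_eff = 15, pos = 6, neg = 9, p = 0.607239, fail to reject H0.


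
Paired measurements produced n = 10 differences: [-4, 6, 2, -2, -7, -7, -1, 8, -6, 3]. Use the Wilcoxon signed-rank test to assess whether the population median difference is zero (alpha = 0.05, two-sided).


Step 1: Drop any zero differences (none here) and take |d_i|.
|d| = [4, 6, 2, 2, 7, 7, 1, 8, 6, 3]
Step 2: Midrank |d_i| (ties get averaged ranks).
ranks: |4|->5, |6|->6.5, |2|->2.5, |2|->2.5, |7|->8.5, |7|->8.5, |1|->1, |8|->10, |6|->6.5, |3|->4
Step 3: Attach original signs; sum ranks with positive sign and with negative sign.
W+ = 6.5 + 2.5 + 10 + 4 = 23
W- = 5 + 2.5 + 8.5 + 8.5 + 1 + 6.5 = 32
(Check: W+ + W- = 55 should equal n(n+1)/2 = 55.)
Step 4: Test statistic W = min(W+, W-) = 23.
Step 5: Ties in |d|, so use the tie-corrected normal approximation.
        E[W] = n(n+1)/4 = 10*11/4 = 27.5.
        Tie groups: |d|=2 (t=2), |d|=6 (t=2), |d|=7 (t=2); sum(t^3 - t) = 18.
        Var[W] = n(n+1)(2n+1)/24 - sum(t^3-t)/48 = 2310/24 - 18/48 = 95.875.
        z = (W - E[W]) / sqrt(Var[W]) = (23 - 27.5) / 9.7916 = -0.4596.
        Two-sided p = 2*Phi(z) = 0.645819.
Step 6: alpha = 0.05. fail to reject H0.

W+ = 23, W- = 32, W = min = 23, p = 0.645819, fail to reject H0.


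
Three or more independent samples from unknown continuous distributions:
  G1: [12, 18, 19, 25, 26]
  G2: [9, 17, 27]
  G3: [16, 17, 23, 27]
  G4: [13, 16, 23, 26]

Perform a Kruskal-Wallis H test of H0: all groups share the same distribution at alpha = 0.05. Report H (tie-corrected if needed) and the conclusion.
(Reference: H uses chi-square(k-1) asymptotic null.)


Step 1: Combine all N = 16 observations and assign midranks.
sorted (value, group, rank): (9,G2,1), (12,G1,2), (13,G4,3), (16,G3,4.5), (16,G4,4.5), (17,G2,6.5), (17,G3,6.5), (18,G1,8), (19,G1,9), (23,G3,10.5), (23,G4,10.5), (25,G1,12), (26,G1,13.5), (26,G4,13.5), (27,G2,15.5), (27,G3,15.5)
Step 2: Sum ranks within each group.
R_1 = 44.5 (n_1 = 5)
R_2 = 23 (n_2 = 3)
R_3 = 37 (n_3 = 4)
R_4 = 31.5 (n_4 = 4)
Step 3: H = 12/(N(N+1)) * sum(R_i^2/n_i) - 3(N+1)
     = 12/(16*17) * (44.5^2/5 + 23^2/3 + 37^2/4 + 31.5^2/4) - 3*17
     = 0.044118 * 1162.7 - 51
     = 0.295404.
Step 4: Ties present; correction factor C = 1 - 30/(16^3 - 16) = 0.992647. Corrected H = 0.295404 / 0.992647 = 0.297593.
Step 5: Under H0, H ~ chi^2(3); p-value = 0.960481.
Step 6: alpha = 0.05. fail to reject H0.

H = 0.2976, df = 3, p = 0.960481, fail to reject H0.


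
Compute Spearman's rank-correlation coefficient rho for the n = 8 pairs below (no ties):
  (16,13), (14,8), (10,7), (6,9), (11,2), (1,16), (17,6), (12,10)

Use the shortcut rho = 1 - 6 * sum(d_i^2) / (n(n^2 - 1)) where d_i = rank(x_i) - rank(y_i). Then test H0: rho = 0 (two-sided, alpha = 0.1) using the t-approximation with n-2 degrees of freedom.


Step 1: Rank x and y separately (midranks; no ties here).
rank(x): 16->7, 14->6, 10->3, 6->2, 11->4, 1->1, 17->8, 12->5
rank(y): 13->7, 8->4, 7->3, 9->5, 2->1, 16->8, 6->2, 10->6
Step 2: d_i = R_x(i) - R_y(i); compute d_i^2.
  (7-7)^2=0, (6-4)^2=4, (3-3)^2=0, (2-5)^2=9, (4-1)^2=9, (1-8)^2=49, (8-2)^2=36, (5-6)^2=1
sum(d^2) = 108.
Step 3: rho = 1 - 6*108 / (8*(8^2 - 1)) = 1 - 648/504 = -0.285714.
Step 4: Under H0, t = rho * sqrt((n-2)/(1-rho^2)) = -0.7303 ~ t(6).
Step 5: Two-sided p-value from the t-distribution with 6 df = 0.492726.
Step 6: alpha = 0.1. fail to reject H0.

rho = -0.2857, p = 0.492726, fail to reject H0 at alpha = 0.1.


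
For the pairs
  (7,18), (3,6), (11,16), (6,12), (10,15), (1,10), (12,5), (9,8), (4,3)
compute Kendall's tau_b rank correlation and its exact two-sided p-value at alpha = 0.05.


Step 1: Enumerate the 36 unordered pairs (i,j) with i<j and classify each by sign(x_j-x_i) * sign(y_j-y_i).
  (1,2):dx=-4,dy=-12->C; (1,3):dx=+4,dy=-2->D; (1,4):dx=-1,dy=-6->C; (1,5):dx=+3,dy=-3->D
  (1,6):dx=-6,dy=-8->C; (1,7):dx=+5,dy=-13->D; (1,8):dx=+2,dy=-10->D; (1,9):dx=-3,dy=-15->C
  (2,3):dx=+8,dy=+10->C; (2,4):dx=+3,dy=+6->C; (2,5):dx=+7,dy=+9->C; (2,6):dx=-2,dy=+4->D
  (2,7):dx=+9,dy=-1->D; (2,8):dx=+6,dy=+2->C; (2,9):dx=+1,dy=-3->D; (3,4):dx=-5,dy=-4->C
  (3,5):dx=-1,dy=-1->C; (3,6):dx=-10,dy=-6->C; (3,7):dx=+1,dy=-11->D; (3,8):dx=-2,dy=-8->C
  (3,9):dx=-7,dy=-13->C; (4,5):dx=+4,dy=+3->C; (4,6):dx=-5,dy=-2->C; (4,7):dx=+6,dy=-7->D
  (4,8):dx=+3,dy=-4->D; (4,9):dx=-2,dy=-9->C; (5,6):dx=-9,dy=-5->C; (5,7):dx=+2,dy=-10->D
  (5,8):dx=-1,dy=-7->C; (5,9):dx=-6,dy=-12->C; (6,7):dx=+11,dy=-5->D; (6,8):dx=+8,dy=-2->D
  (6,9):dx=+3,dy=-7->D; (7,8):dx=-3,dy=+3->D; (7,9):dx=-8,dy=-2->C; (8,9):dx=-5,dy=-5->C
Step 2: C = 21, D = 15, total pairs = 36.
Step 3: tau = (C - D)/(n(n-1)/2) = (21 - 15)/36 = 0.166667.
Step 4: Exact two-sided p-value (enumerate n! = 362880 permutations of y under H0): p = 0.612202.
Step 5: alpha = 0.05. fail to reject H0.

tau_b = 0.1667 (C=21, D=15), p = 0.612202, fail to reject H0.


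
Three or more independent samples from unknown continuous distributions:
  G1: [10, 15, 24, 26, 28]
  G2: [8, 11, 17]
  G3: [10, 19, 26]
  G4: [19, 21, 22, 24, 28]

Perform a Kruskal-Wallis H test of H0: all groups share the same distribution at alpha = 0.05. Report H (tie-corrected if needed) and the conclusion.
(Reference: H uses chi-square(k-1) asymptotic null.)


Step 1: Combine all N = 16 observations and assign midranks.
sorted (value, group, rank): (8,G2,1), (10,G1,2.5), (10,G3,2.5), (11,G2,4), (15,G1,5), (17,G2,6), (19,G3,7.5), (19,G4,7.5), (21,G4,9), (22,G4,10), (24,G1,11.5), (24,G4,11.5), (26,G1,13.5), (26,G3,13.5), (28,G1,15.5), (28,G4,15.5)
Step 2: Sum ranks within each group.
R_1 = 48 (n_1 = 5)
R_2 = 11 (n_2 = 3)
R_3 = 23.5 (n_3 = 3)
R_4 = 53.5 (n_4 = 5)
Step 3: H = 12/(N(N+1)) * sum(R_i^2/n_i) - 3(N+1)
     = 12/(16*17) * (48^2/5 + 11^2/3 + 23.5^2/3 + 53.5^2/5) - 3*17
     = 0.044118 * 1257.67 - 51
     = 4.485294.
Step 4: Ties present; correction factor C = 1 - 30/(16^3 - 16) = 0.992647. Corrected H = 4.485294 / 0.992647 = 4.518519.
Step 5: Under H0, H ~ chi^2(3); p-value = 0.210644.
Step 6: alpha = 0.05. fail to reject H0.

H = 4.5185, df = 3, p = 0.210644, fail to reject H0.


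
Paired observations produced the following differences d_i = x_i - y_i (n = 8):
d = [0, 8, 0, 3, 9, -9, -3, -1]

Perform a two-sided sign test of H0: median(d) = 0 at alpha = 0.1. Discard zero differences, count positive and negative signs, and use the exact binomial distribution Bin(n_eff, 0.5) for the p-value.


Step 1: Discard zero differences. Original n = 8; n_eff = number of nonzero differences = 6.
Nonzero differences (with sign): +8, +3, +9, -9, -3, -1
Step 2: Count signs: positive = 3, negative = 3.
Step 3: Under H0: P(positive) = 0.5, so the number of positives S ~ Bin(6, 0.5).
Step 4: Two-sided exact p-value = sum of Bin(6,0.5) probabilities at or below the observed probability = 1.000000.
Step 5: alpha = 0.1. fail to reject H0.

n_eff = 6, pos = 3, neg = 3, p = 1.000000, fail to reject H0.


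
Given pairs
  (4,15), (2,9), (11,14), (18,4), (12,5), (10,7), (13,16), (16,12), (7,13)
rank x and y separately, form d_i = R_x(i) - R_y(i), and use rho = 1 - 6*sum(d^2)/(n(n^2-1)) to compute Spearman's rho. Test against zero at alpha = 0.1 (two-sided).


Step 1: Rank x and y separately (midranks; no ties here).
rank(x): 4->2, 2->1, 11->5, 18->9, 12->6, 10->4, 13->7, 16->8, 7->3
rank(y): 15->8, 9->4, 14->7, 4->1, 5->2, 7->3, 16->9, 12->5, 13->6
Step 2: d_i = R_x(i) - R_y(i); compute d_i^2.
  (2-8)^2=36, (1-4)^2=9, (5-7)^2=4, (9-1)^2=64, (6-2)^2=16, (4-3)^2=1, (7-9)^2=4, (8-5)^2=9, (3-6)^2=9
sum(d^2) = 152.
Step 3: rho = 1 - 6*152 / (9*(9^2 - 1)) = 1 - 912/720 = -0.266667.
Step 4: Under H0, t = rho * sqrt((n-2)/(1-rho^2)) = -0.7320 ~ t(7).
Step 5: Two-sided p-value from the t-distribution with 7 df = 0.487922.
Step 6: alpha = 0.1. fail to reject H0.

rho = -0.2667, p = 0.487922, fail to reject H0 at alpha = 0.1.


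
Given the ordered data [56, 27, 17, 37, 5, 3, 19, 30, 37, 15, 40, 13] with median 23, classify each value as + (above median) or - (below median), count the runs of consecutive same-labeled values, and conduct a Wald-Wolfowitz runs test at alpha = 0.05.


Step 1: Compute median = 23; label A = above, B = below.
Labels in order: AABABBBAABAB  (n_A = 6, n_B = 6)
Step 2: Count runs R = 8.
Step 3: Under H0 (random ordering), E[R] = 2*n_A*n_B/(n_A+n_B) + 1 = 2*6*6/12 + 1 = 7.0000.
        Var[R] = 2*n_A*n_B*(2*n_A*n_B - n_A - n_B) / ((n_A+n_B)^2 * (n_A+n_B-1)) = 4320/1584 = 2.7273.
        SD[R] = 1.6514.
Step 4: Continuity-corrected z = (R - 0.5 - E[R]) / SD[R] = (8 - 0.5 - 7.0000) / 1.6514 = 0.3028.
Step 5: Two-sided p-value via normal approximation = 2*(1 - Phi(|z|)) = 0.762069.
Step 6: alpha = 0.05. fail to reject H0.

R = 8, z = 0.3028, p = 0.762069, fail to reject H0.


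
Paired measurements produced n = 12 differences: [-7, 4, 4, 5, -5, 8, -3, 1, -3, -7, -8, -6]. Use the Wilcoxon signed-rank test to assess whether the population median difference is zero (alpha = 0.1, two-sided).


Step 1: Drop any zero differences (none here) and take |d_i|.
|d| = [7, 4, 4, 5, 5, 8, 3, 1, 3, 7, 8, 6]
Step 2: Midrank |d_i| (ties get averaged ranks).
ranks: |7|->9.5, |4|->4.5, |4|->4.5, |5|->6.5, |5|->6.5, |8|->11.5, |3|->2.5, |1|->1, |3|->2.5, |7|->9.5, |8|->11.5, |6|->8
Step 3: Attach original signs; sum ranks with positive sign and with negative sign.
W+ = 4.5 + 4.5 + 6.5 + 11.5 + 1 = 28
W- = 9.5 + 6.5 + 2.5 + 2.5 + 9.5 + 11.5 + 8 = 50
(Check: W+ + W- = 78 should equal n(n+1)/2 = 78.)
Step 4: Test statistic W = min(W+, W-) = 28.
Step 5: Ties in |d|, so use the tie-corrected normal approximation.
        E[W] = n(n+1)/4 = 12*13/4 = 39.
        Tie groups: |d|=3 (t=2), |d|=4 (t=2), |d|=5 (t=2), |d|=7 (t=2), |d|=8 (t=2); sum(t^3 - t) = 30.
        Var[W] = n(n+1)(2n+1)/24 - sum(t^3-t)/48 = 3900/24 - 30/48 = 161.875.
        z = (W - E[W]) / sqrt(Var[W]) = (28 - 39) / 12.7230 = -0.8646.
        Two-sided p = 2*Phi(z) = 0.387272.
Step 6: alpha = 0.1. fail to reject H0.

W+ = 28, W- = 50, W = min = 28, p = 0.387272, fail to reject H0.


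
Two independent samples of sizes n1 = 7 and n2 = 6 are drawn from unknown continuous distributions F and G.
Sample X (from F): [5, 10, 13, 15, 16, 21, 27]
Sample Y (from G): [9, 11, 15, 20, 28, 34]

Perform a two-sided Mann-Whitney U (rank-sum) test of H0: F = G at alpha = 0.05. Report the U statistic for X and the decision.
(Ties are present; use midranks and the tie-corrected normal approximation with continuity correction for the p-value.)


Step 1: Combine and sort all 13 observations; assign midranks.
sorted (value, group): (5,X), (9,Y), (10,X), (11,Y), (13,X), (15,X), (15,Y), (16,X), (20,Y), (21,X), (27,X), (28,Y), (34,Y)
ranks: 5->1, 9->2, 10->3, 11->4, 13->5, 15->6.5, 15->6.5, 16->8, 20->9, 21->10, 27->11, 28->12, 34->13
Step 2: Rank sum for X: R1 = 1 + 3 + 5 + 6.5 + 8 + 10 + 11 = 44.5.
Step 3: U_X = R1 - n1(n1+1)/2 = 44.5 - 7*8/2 = 44.5 - 28 = 16.5.
       U_Y = n1*n2 - U_X = 42 - 16.5 = 25.5.
Step 4: Ties are present, so use the tie-corrected normal approximation (with continuity correction) for the p-value.
Step 5: p-value = 0.567176; compare to alpha = 0.05. fail to reject H0.

U_X = 16.5, p = 0.567176, fail to reject H0 at alpha = 0.05.


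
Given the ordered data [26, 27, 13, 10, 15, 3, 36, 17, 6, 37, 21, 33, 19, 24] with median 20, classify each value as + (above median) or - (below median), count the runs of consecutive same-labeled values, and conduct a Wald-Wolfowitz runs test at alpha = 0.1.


Step 1: Compute median = 20; label A = above, B = below.
Labels in order: AABBBBABBAAABA  (n_A = 7, n_B = 7)
Step 2: Count runs R = 7.
Step 3: Under H0 (random ordering), E[R] = 2*n_A*n_B/(n_A+n_B) + 1 = 2*7*7/14 + 1 = 8.0000.
        Var[R] = 2*n_A*n_B*(2*n_A*n_B - n_A - n_B) / ((n_A+n_B)^2 * (n_A+n_B-1)) = 8232/2548 = 3.2308.
        SD[R] = 1.7974.
Step 4: Continuity-corrected z = (R + 0.5 - E[R]) / SD[R] = (7 + 0.5 - 8.0000) / 1.7974 = -0.2782.
Step 5: Two-sided p-value via normal approximation = 2*(1 - Phi(|z|)) = 0.780879.
Step 6: alpha = 0.1. fail to reject H0.

R = 7, z = -0.2782, p = 0.780879, fail to reject H0.


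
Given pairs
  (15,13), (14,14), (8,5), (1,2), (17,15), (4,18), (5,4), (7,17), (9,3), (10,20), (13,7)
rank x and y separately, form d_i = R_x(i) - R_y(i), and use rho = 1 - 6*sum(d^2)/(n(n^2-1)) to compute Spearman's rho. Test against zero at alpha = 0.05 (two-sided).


Step 1: Rank x and y separately (midranks; no ties here).
rank(x): 15->10, 14->9, 8->5, 1->1, 17->11, 4->2, 5->3, 7->4, 9->6, 10->7, 13->8
rank(y): 13->6, 14->7, 5->4, 2->1, 15->8, 18->10, 4->3, 17->9, 3->2, 20->11, 7->5
Step 2: d_i = R_x(i) - R_y(i); compute d_i^2.
  (10-6)^2=16, (9-7)^2=4, (5-4)^2=1, (1-1)^2=0, (11-8)^2=9, (2-10)^2=64, (3-3)^2=0, (4-9)^2=25, (6-2)^2=16, (7-11)^2=16, (8-5)^2=9
sum(d^2) = 160.
Step 3: rho = 1 - 6*160 / (11*(11^2 - 1)) = 1 - 960/1320 = 0.272727.
Step 4: Under H0, t = rho * sqrt((n-2)/(1-rho^2)) = 0.8504 ~ t(9).
Step 5: Two-sided p-value from the t-distribution with 9 df = 0.417141.
Step 6: alpha = 0.05. fail to reject H0.

rho = 0.2727, p = 0.417141, fail to reject H0 at alpha = 0.05.


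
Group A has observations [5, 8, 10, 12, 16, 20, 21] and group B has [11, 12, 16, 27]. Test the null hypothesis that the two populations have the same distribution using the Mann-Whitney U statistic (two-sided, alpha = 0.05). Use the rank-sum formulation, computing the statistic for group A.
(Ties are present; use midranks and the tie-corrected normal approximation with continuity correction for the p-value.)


Step 1: Combine and sort all 11 observations; assign midranks.
sorted (value, group): (5,X), (8,X), (10,X), (11,Y), (12,X), (12,Y), (16,X), (16,Y), (20,X), (21,X), (27,Y)
ranks: 5->1, 8->2, 10->3, 11->4, 12->5.5, 12->5.5, 16->7.5, 16->7.5, 20->9, 21->10, 27->11
Step 2: Rank sum for X: R1 = 1 + 2 + 3 + 5.5 + 7.5 + 9 + 10 = 38.
Step 3: U_X = R1 - n1(n1+1)/2 = 38 - 7*8/2 = 38 - 28 = 10.
       U_Y = n1*n2 - U_X = 28 - 10 = 18.
Step 4: Ties are present, so use the tie-corrected normal approximation (with continuity correction) for the p-value.
Step 5: p-value = 0.506393; compare to alpha = 0.05. fail to reject H0.

U_X = 10, p = 0.506393, fail to reject H0 at alpha = 0.05.


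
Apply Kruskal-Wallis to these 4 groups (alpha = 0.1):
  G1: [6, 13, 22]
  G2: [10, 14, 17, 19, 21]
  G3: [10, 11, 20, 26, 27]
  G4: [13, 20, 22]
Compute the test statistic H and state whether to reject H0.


Step 1: Combine all N = 16 observations and assign midranks.
sorted (value, group, rank): (6,G1,1), (10,G2,2.5), (10,G3,2.5), (11,G3,4), (13,G1,5.5), (13,G4,5.5), (14,G2,7), (17,G2,8), (19,G2,9), (20,G3,10.5), (20,G4,10.5), (21,G2,12), (22,G1,13.5), (22,G4,13.5), (26,G3,15), (27,G3,16)
Step 2: Sum ranks within each group.
R_1 = 20 (n_1 = 3)
R_2 = 38.5 (n_2 = 5)
R_3 = 48 (n_3 = 5)
R_4 = 29.5 (n_4 = 3)
Step 3: H = 12/(N(N+1)) * sum(R_i^2/n_i) - 3(N+1)
     = 12/(16*17) * (20^2/3 + 38.5^2/5 + 48^2/5 + 29.5^2/3) - 3*17
     = 0.044118 * 1180.67 - 51
     = 1.088235.
Step 4: Ties present; correction factor C = 1 - 24/(16^3 - 16) = 0.994118. Corrected H = 1.088235 / 0.994118 = 1.094675.
Step 5: Under H0, H ~ chi^2(3); p-value = 0.778360.
Step 6: alpha = 0.1. fail to reject H0.

H = 1.0947, df = 3, p = 0.778360, fail to reject H0.


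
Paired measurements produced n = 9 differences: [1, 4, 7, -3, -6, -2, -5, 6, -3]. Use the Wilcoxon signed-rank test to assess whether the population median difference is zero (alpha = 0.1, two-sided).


Step 1: Drop any zero differences (none here) and take |d_i|.
|d| = [1, 4, 7, 3, 6, 2, 5, 6, 3]
Step 2: Midrank |d_i| (ties get averaged ranks).
ranks: |1|->1, |4|->5, |7|->9, |3|->3.5, |6|->7.5, |2|->2, |5|->6, |6|->7.5, |3|->3.5
Step 3: Attach original signs; sum ranks with positive sign and with negative sign.
W+ = 1 + 5 + 9 + 7.5 = 22.5
W- = 3.5 + 7.5 + 2 + 6 + 3.5 = 22.5
(Check: W+ + W- = 45 should equal n(n+1)/2 = 45.)
Step 4: Test statistic W = min(W+, W-) = 22.5.
Step 5: Ties in |d|, so use the tie-corrected normal approximation.
        E[W] = n(n+1)/4 = 9*10/4 = 22.5.
        Tie groups: |d|=3 (t=2), |d|=6 (t=2); sum(t^3 - t) = 12.
        Var[W] = n(n+1)(2n+1)/24 - sum(t^3-t)/48 = 1710/24 - 12/48 = 71.
        z = (W - E[W]) / sqrt(Var[W]) = (22.5 - 22.5) / 8.4261 = 0.0000.
        Two-sided p = 2*Phi(z) = 1.000000.
Step 6: alpha = 0.1. fail to reject H0.

W+ = 22.5, W- = 22.5, W = min = 22.5, p = 1.000000, fail to reject H0.


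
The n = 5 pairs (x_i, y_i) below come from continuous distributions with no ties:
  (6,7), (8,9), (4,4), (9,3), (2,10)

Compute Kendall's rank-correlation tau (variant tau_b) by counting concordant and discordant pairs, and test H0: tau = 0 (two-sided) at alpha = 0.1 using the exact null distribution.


Step 1: Enumerate the 10 unordered pairs (i,j) with i<j and classify each by sign(x_j-x_i) * sign(y_j-y_i).
  (1,2):dx=+2,dy=+2->C; (1,3):dx=-2,dy=-3->C; (1,4):dx=+3,dy=-4->D; (1,5):dx=-4,dy=+3->D
  (2,3):dx=-4,dy=-5->C; (2,4):dx=+1,dy=-6->D; (2,5):dx=-6,dy=+1->D; (3,4):dx=+5,dy=-1->D
  (3,5):dx=-2,dy=+6->D; (4,5):dx=-7,dy=+7->D
Step 2: C = 3, D = 7, total pairs = 10.
Step 3: tau = (C - D)/(n(n-1)/2) = (3 - 7)/10 = -0.400000.
Step 4: Exact two-sided p-value (enumerate n! = 120 permutations of y under H0): p = 0.483333.
Step 5: alpha = 0.1. fail to reject H0.

tau_b = -0.4000 (C=3, D=7), p = 0.483333, fail to reject H0.


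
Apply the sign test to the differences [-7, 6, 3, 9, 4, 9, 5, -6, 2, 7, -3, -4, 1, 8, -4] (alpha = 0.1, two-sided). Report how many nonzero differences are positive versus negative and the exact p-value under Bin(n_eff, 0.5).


Step 1: Discard zero differences. Original n = 15; n_eff = number of nonzero differences = 15.
Nonzero differences (with sign): -7, +6, +3, +9, +4, +9, +5, -6, +2, +7, -3, -4, +1, +8, -4
Step 2: Count signs: positive = 10, negative = 5.
Step 3: Under H0: P(positive) = 0.5, so the number of positives S ~ Bin(15, 0.5).
Step 4: Two-sided exact p-value = sum of Bin(15,0.5) probabilities at or below the observed probability = 0.301758.
Step 5: alpha = 0.1. fail to reject H0.

n_eff = 15, pos = 10, neg = 5, p = 0.301758, fail to reject H0.


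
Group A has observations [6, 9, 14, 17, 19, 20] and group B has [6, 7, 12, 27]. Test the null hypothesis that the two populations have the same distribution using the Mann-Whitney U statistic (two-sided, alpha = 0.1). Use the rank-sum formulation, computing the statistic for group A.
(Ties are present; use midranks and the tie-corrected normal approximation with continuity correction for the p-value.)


Step 1: Combine and sort all 10 observations; assign midranks.
sorted (value, group): (6,X), (6,Y), (7,Y), (9,X), (12,Y), (14,X), (17,X), (19,X), (20,X), (27,Y)
ranks: 6->1.5, 6->1.5, 7->3, 9->4, 12->5, 14->6, 17->7, 19->8, 20->9, 27->10
Step 2: Rank sum for X: R1 = 1.5 + 4 + 6 + 7 + 8 + 9 = 35.5.
Step 3: U_X = R1 - n1(n1+1)/2 = 35.5 - 6*7/2 = 35.5 - 21 = 14.5.
       U_Y = n1*n2 - U_X = 24 - 14.5 = 9.5.
Step 4: Ties are present, so use the tie-corrected normal approximation (with continuity correction) for the p-value.
Step 5: p-value = 0.668870; compare to alpha = 0.1. fail to reject H0.

U_X = 14.5, p = 0.668870, fail to reject H0 at alpha = 0.1.


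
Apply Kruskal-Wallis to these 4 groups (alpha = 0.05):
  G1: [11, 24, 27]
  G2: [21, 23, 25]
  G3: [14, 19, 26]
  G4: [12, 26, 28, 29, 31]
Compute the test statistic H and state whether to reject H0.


Step 1: Combine all N = 14 observations and assign midranks.
sorted (value, group, rank): (11,G1,1), (12,G4,2), (14,G3,3), (19,G3,4), (21,G2,5), (23,G2,6), (24,G1,7), (25,G2,8), (26,G3,9.5), (26,G4,9.5), (27,G1,11), (28,G4,12), (29,G4,13), (31,G4,14)
Step 2: Sum ranks within each group.
R_1 = 19 (n_1 = 3)
R_2 = 19 (n_2 = 3)
R_3 = 16.5 (n_3 = 3)
R_4 = 50.5 (n_4 = 5)
Step 3: H = 12/(N(N+1)) * sum(R_i^2/n_i) - 3(N+1)
     = 12/(14*15) * (19^2/3 + 19^2/3 + 16.5^2/3 + 50.5^2/5) - 3*15
     = 0.057143 * 841.467 - 45
     = 3.083810.
Step 4: Ties present; correction factor C = 1 - 6/(14^3 - 14) = 0.997802. Corrected H = 3.083810 / 0.997802 = 3.090602.
Step 5: Under H0, H ~ chi^2(3); p-value = 0.377866.
Step 6: alpha = 0.05. fail to reject H0.

H = 3.0906, df = 3, p = 0.377866, fail to reject H0.


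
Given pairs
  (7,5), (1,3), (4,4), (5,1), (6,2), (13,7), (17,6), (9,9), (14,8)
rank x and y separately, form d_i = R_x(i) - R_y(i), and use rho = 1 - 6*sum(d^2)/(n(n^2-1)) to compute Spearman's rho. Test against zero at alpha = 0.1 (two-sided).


Step 1: Rank x and y separately (midranks; no ties here).
rank(x): 7->5, 1->1, 4->2, 5->3, 6->4, 13->7, 17->9, 9->6, 14->8
rank(y): 5->5, 3->3, 4->4, 1->1, 2->2, 7->7, 6->6, 9->9, 8->8
Step 2: d_i = R_x(i) - R_y(i); compute d_i^2.
  (5-5)^2=0, (1-3)^2=4, (2-4)^2=4, (3-1)^2=4, (4-2)^2=4, (7-7)^2=0, (9-6)^2=9, (6-9)^2=9, (8-8)^2=0
sum(d^2) = 34.
Step 3: rho = 1 - 6*34 / (9*(9^2 - 1)) = 1 - 204/720 = 0.716667.
Step 4: Under H0, t = rho * sqrt((n-2)/(1-rho^2)) = 2.7188 ~ t(7).
Step 5: Two-sided p-value from the t-distribution with 7 df = 0.029818.
Step 6: alpha = 0.1. reject H0.

rho = 0.7167, p = 0.029818, reject H0 at alpha = 0.1.


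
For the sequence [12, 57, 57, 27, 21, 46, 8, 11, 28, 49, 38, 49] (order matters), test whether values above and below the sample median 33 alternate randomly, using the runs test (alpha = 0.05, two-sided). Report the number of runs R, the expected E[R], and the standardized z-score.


Step 1: Compute median = 33; label A = above, B = below.
Labels in order: BAABBABBBAAA  (n_A = 6, n_B = 6)
Step 2: Count runs R = 6.
Step 3: Under H0 (random ordering), E[R] = 2*n_A*n_B/(n_A+n_B) + 1 = 2*6*6/12 + 1 = 7.0000.
        Var[R] = 2*n_A*n_B*(2*n_A*n_B - n_A - n_B) / ((n_A+n_B)^2 * (n_A+n_B-1)) = 4320/1584 = 2.7273.
        SD[R] = 1.6514.
Step 4: Continuity-corrected z = (R + 0.5 - E[R]) / SD[R] = (6 + 0.5 - 7.0000) / 1.6514 = -0.3028.
Step 5: Two-sided p-value via normal approximation = 2*(1 - Phi(|z|)) = 0.762069.
Step 6: alpha = 0.05. fail to reject H0.

R = 6, z = -0.3028, p = 0.762069, fail to reject H0.


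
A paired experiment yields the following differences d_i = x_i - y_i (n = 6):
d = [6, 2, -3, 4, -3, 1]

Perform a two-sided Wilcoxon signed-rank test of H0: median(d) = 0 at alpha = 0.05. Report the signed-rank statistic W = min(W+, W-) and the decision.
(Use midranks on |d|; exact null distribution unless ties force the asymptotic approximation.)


Step 1: Drop any zero differences (none here) and take |d_i|.
|d| = [6, 2, 3, 4, 3, 1]
Step 2: Midrank |d_i| (ties get averaged ranks).
ranks: |6|->6, |2|->2, |3|->3.5, |4|->5, |3|->3.5, |1|->1
Step 3: Attach original signs; sum ranks with positive sign and with negative sign.
W+ = 6 + 2 + 5 + 1 = 14
W- = 3.5 + 3.5 = 7
(Check: W+ + W- = 21 should equal n(n+1)/2 = 21.)
Step 4: Test statistic W = min(W+, W-) = 7.
Step 5: Ties in |d|, so use the tie-corrected normal approximation.
        E[W] = n(n+1)/4 = 6*7/4 = 10.5.
        Tie groups: |d|=3 (t=2); sum(t^3 - t) = 6.
        Var[W] = n(n+1)(2n+1)/24 - sum(t^3-t)/48 = 546/24 - 6/48 = 22.625.
        z = (W - E[W]) / sqrt(Var[W]) = (7 - 10.5) / 4.7566 = -0.7358.
        Two-sided p = 2*Phi(z) = 0.461838.
Step 6: alpha = 0.05. fail to reject H0.

W+ = 14, W- = 7, W = min = 7, p = 0.461838, fail to reject H0.


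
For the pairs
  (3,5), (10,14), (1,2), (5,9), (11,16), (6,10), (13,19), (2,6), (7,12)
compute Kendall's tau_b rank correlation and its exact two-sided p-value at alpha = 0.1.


Step 1: Enumerate the 36 unordered pairs (i,j) with i<j and classify each by sign(x_j-x_i) * sign(y_j-y_i).
  (1,2):dx=+7,dy=+9->C; (1,3):dx=-2,dy=-3->C; (1,4):dx=+2,dy=+4->C; (1,5):dx=+8,dy=+11->C
  (1,6):dx=+3,dy=+5->C; (1,7):dx=+10,dy=+14->C; (1,8):dx=-1,dy=+1->D; (1,9):dx=+4,dy=+7->C
  (2,3):dx=-9,dy=-12->C; (2,4):dx=-5,dy=-5->C; (2,5):dx=+1,dy=+2->C; (2,6):dx=-4,dy=-4->C
  (2,7):dx=+3,dy=+5->C; (2,8):dx=-8,dy=-8->C; (2,9):dx=-3,dy=-2->C; (3,4):dx=+4,dy=+7->C
  (3,5):dx=+10,dy=+14->C; (3,6):dx=+5,dy=+8->C; (3,7):dx=+12,dy=+17->C; (3,8):dx=+1,dy=+4->C
  (3,9):dx=+6,dy=+10->C; (4,5):dx=+6,dy=+7->C; (4,6):dx=+1,dy=+1->C; (4,7):dx=+8,dy=+10->C
  (4,8):dx=-3,dy=-3->C; (4,9):dx=+2,dy=+3->C; (5,6):dx=-5,dy=-6->C; (5,7):dx=+2,dy=+3->C
  (5,8):dx=-9,dy=-10->C; (5,9):dx=-4,dy=-4->C; (6,7):dx=+7,dy=+9->C; (6,8):dx=-4,dy=-4->C
  (6,9):dx=+1,dy=+2->C; (7,8):dx=-11,dy=-13->C; (7,9):dx=-6,dy=-7->C; (8,9):dx=+5,dy=+6->C
Step 2: C = 35, D = 1, total pairs = 36.
Step 3: tau = (C - D)/(n(n-1)/2) = (35 - 1)/36 = 0.944444.
Step 4: Exact two-sided p-value (enumerate n! = 362880 permutations of y under H0): p = 0.000050.
Step 5: alpha = 0.1. reject H0.

tau_b = 0.9444 (C=35, D=1), p = 0.000050, reject H0.


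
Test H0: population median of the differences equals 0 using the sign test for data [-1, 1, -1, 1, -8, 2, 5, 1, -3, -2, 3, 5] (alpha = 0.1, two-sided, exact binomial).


Step 1: Discard zero differences. Original n = 12; n_eff = number of nonzero differences = 12.
Nonzero differences (with sign): -1, +1, -1, +1, -8, +2, +5, +1, -3, -2, +3, +5
Step 2: Count signs: positive = 7, negative = 5.
Step 3: Under H0: P(positive) = 0.5, so the number of positives S ~ Bin(12, 0.5).
Step 4: Two-sided exact p-value = sum of Bin(12,0.5) probabilities at or below the observed probability = 0.774414.
Step 5: alpha = 0.1. fail to reject H0.

n_eff = 12, pos = 7, neg = 5, p = 0.774414, fail to reject H0.


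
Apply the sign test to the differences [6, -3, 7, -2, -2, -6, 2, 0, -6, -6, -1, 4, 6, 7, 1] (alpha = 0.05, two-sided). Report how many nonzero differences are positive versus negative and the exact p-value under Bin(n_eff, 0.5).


Step 1: Discard zero differences. Original n = 15; n_eff = number of nonzero differences = 14.
Nonzero differences (with sign): +6, -3, +7, -2, -2, -6, +2, -6, -6, -1, +4, +6, +7, +1
Step 2: Count signs: positive = 7, negative = 7.
Step 3: Under H0: P(positive) = 0.5, so the number of positives S ~ Bin(14, 0.5).
Step 4: Two-sided exact p-value = sum of Bin(14,0.5) probabilities at or below the observed probability = 1.000000.
Step 5: alpha = 0.05. fail to reject H0.

n_eff = 14, pos = 7, neg = 7, p = 1.000000, fail to reject H0.


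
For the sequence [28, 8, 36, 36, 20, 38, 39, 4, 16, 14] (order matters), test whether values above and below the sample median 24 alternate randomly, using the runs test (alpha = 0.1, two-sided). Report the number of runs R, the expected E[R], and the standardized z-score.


Step 1: Compute median = 24; label A = above, B = below.
Labels in order: ABAABAABBB  (n_A = 5, n_B = 5)
Step 2: Count runs R = 6.
Step 3: Under H0 (random ordering), E[R] = 2*n_A*n_B/(n_A+n_B) + 1 = 2*5*5/10 + 1 = 6.0000.
        Var[R] = 2*n_A*n_B*(2*n_A*n_B - n_A - n_B) / ((n_A+n_B)^2 * (n_A+n_B-1)) = 2000/900 = 2.2222.
        SD[R] = 1.4907.
Step 4: R = E[R], so z = 0 with no continuity correction.
Step 5: Two-sided p-value via normal approximation = 2*(1 - Phi(|z|)) = 1.000000.
Step 6: alpha = 0.1. fail to reject H0.

R = 6, z = 0.0000, p = 1.000000, fail to reject H0.


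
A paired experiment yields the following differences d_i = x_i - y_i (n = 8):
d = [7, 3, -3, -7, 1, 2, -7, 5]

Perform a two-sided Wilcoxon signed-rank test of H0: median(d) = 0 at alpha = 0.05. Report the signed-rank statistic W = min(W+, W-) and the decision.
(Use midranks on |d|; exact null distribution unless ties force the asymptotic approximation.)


Step 1: Drop any zero differences (none here) and take |d_i|.
|d| = [7, 3, 3, 7, 1, 2, 7, 5]
Step 2: Midrank |d_i| (ties get averaged ranks).
ranks: |7|->7, |3|->3.5, |3|->3.5, |7|->7, |1|->1, |2|->2, |7|->7, |5|->5
Step 3: Attach original signs; sum ranks with positive sign and with negative sign.
W+ = 7 + 3.5 + 1 + 2 + 5 = 18.5
W- = 3.5 + 7 + 7 = 17.5
(Check: W+ + W- = 36 should equal n(n+1)/2 = 36.)
Step 4: Test statistic W = min(W+, W-) = 17.5.
Step 5: Ties in |d|, so use the tie-corrected normal approximation.
        E[W] = n(n+1)/4 = 8*9/4 = 18.
        Tie groups: |d|=3 (t=2), |d|=7 (t=3); sum(t^3 - t) = 30.
        Var[W] = n(n+1)(2n+1)/24 - sum(t^3-t)/48 = 1224/24 - 30/48 = 50.375.
        z = (W - E[W]) / sqrt(Var[W]) = (17.5 - 18) / 7.0975 = -0.0704.
        Two-sided p = 2*Phi(z) = 0.943838.
Step 6: alpha = 0.05. fail to reject H0.

W+ = 18.5, W- = 17.5, W = min = 17.5, p = 0.943838, fail to reject H0.


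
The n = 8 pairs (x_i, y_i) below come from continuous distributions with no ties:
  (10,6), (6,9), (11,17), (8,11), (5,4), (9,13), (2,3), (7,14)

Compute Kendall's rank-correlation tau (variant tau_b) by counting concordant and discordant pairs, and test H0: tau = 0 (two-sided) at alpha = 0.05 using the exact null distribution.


Step 1: Enumerate the 28 unordered pairs (i,j) with i<j and classify each by sign(x_j-x_i) * sign(y_j-y_i).
  (1,2):dx=-4,dy=+3->D; (1,3):dx=+1,dy=+11->C; (1,4):dx=-2,dy=+5->D; (1,5):dx=-5,dy=-2->C
  (1,6):dx=-1,dy=+7->D; (1,7):dx=-8,dy=-3->C; (1,8):dx=-3,dy=+8->D; (2,3):dx=+5,dy=+8->C
  (2,4):dx=+2,dy=+2->C; (2,5):dx=-1,dy=-5->C; (2,6):dx=+3,dy=+4->C; (2,7):dx=-4,dy=-6->C
  (2,8):dx=+1,dy=+5->C; (3,4):dx=-3,dy=-6->C; (3,5):dx=-6,dy=-13->C; (3,6):dx=-2,dy=-4->C
  (3,7):dx=-9,dy=-14->C; (3,8):dx=-4,dy=-3->C; (4,5):dx=-3,dy=-7->C; (4,6):dx=+1,dy=+2->C
  (4,7):dx=-6,dy=-8->C; (4,8):dx=-1,dy=+3->D; (5,6):dx=+4,dy=+9->C; (5,7):dx=-3,dy=-1->C
  (5,8):dx=+2,dy=+10->C; (6,7):dx=-7,dy=-10->C; (6,8):dx=-2,dy=+1->D; (7,8):dx=+5,dy=+11->C
Step 2: C = 22, D = 6, total pairs = 28.
Step 3: tau = (C - D)/(n(n-1)/2) = (22 - 6)/28 = 0.571429.
Step 4: Exact two-sided p-value (enumerate n! = 40320 permutations of y under H0): p = 0.061012.
Step 5: alpha = 0.05. fail to reject H0.

tau_b = 0.5714 (C=22, D=6), p = 0.061012, fail to reject H0.


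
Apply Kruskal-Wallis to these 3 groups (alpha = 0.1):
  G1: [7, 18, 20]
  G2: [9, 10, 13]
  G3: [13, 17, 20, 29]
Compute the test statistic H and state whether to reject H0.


Step 1: Combine all N = 10 observations and assign midranks.
sorted (value, group, rank): (7,G1,1), (9,G2,2), (10,G2,3), (13,G2,4.5), (13,G3,4.5), (17,G3,6), (18,G1,7), (20,G1,8.5), (20,G3,8.5), (29,G3,10)
Step 2: Sum ranks within each group.
R_1 = 16.5 (n_1 = 3)
R_2 = 9.5 (n_2 = 3)
R_3 = 29 (n_3 = 4)
Step 3: H = 12/(N(N+1)) * sum(R_i^2/n_i) - 3(N+1)
     = 12/(10*11) * (16.5^2/3 + 9.5^2/3 + 29^2/4) - 3*11
     = 0.109091 * 331.083 - 33
     = 3.118182.
Step 4: Ties present; correction factor C = 1 - 12/(10^3 - 10) = 0.987879. Corrected H = 3.118182 / 0.987879 = 3.156442.
Step 5: Under H0, H ~ chi^2(2); p-value = 0.206342.
Step 6: alpha = 0.1. fail to reject H0.

H = 3.1564, df = 2, p = 0.206342, fail to reject H0.
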